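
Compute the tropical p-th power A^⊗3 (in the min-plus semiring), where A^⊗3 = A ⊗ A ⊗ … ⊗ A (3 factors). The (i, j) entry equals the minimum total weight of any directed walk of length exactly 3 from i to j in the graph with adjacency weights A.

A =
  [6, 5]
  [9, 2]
A^⊗3 =
  [16, 9]
  [13, 6]

Each entry (A^⊗3)_ij equals the minimum over all length-3 walks i = v_0 → v_1 → … → v_3 = j of Σ_t A[v_t][v_{t+1}]. For example, for (i, j) = (0, 1) we minimise over 4 possible intermediate vertex sequences; the minimum is 9, attained along the walk 0 → 1 → 1 → 1.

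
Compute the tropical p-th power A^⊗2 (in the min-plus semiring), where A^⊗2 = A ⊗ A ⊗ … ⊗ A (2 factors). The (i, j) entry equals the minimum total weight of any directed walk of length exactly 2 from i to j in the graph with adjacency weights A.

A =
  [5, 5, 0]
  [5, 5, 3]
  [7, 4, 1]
A^⊗2 =
  [7, 4, 1]
  [10, 7, 4]
  [8, 5, 2]

Each entry (A^⊗2)_ij equals the minimum over all length-2 walks i = v_0 → v_1 → … → v_2 = j of Σ_t A[v_t][v_{t+1}]. For example, for (i, j) = (0, 2) we minimise over 3 possible intermediate vertex sequences; the minimum is 1, attained along the walk 0 → 2 → 2.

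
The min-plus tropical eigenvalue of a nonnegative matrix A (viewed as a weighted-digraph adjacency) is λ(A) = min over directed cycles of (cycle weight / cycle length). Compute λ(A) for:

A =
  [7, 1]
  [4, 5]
λ(A) = 5/2

Enumerate directed cycles and compute their means (weight / length). Sample:
  cycle 0 → 0: weight = 7, length = 1, mean = 7/1 ≈ 7.000
  cycle 1 → 1: weight = 5, length = 1, mean = 5/1 ≈ 5.000
  cycle 0 → 1 → 0: weight = 5, length = 2, mean = 5/2 ≈ 2.500
  cycle 1 → 0 → 1: weight = 5, length = 2, mean = 5/2 ≈ 2.500
Minimum mean = 2.500, attained e.g. along the cycle 0 → 1 → 0 with weight 5 and length 2. So λ(A) = 5/2 = 5/2.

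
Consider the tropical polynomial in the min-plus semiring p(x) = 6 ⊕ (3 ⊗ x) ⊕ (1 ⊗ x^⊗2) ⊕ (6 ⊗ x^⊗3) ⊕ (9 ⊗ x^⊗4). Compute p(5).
p(5) = 6

A tropical monomial a ⊗ x^⊗i evaluates to a + i · x. Evaluating each term at x = 5:
  Term 0 contributes 6 + 0 · 5 = 6
  Term 1 contributes 3 + 1 · 5 = 8
  Term 2 contributes 1 + 2 · 5 = 11
  Term 3 contributes 6 + 3 · 5 = 21
  Term 4 contributes 9 + 4 · 5 = 29
p(5) = ⊕ of these = min[6, 8, 11, 21, 29] = 6.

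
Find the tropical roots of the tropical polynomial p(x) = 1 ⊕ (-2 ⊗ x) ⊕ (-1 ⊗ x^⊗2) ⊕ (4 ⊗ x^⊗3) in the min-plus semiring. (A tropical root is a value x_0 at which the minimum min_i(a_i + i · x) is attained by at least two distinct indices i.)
Roots: {-5, -1, 3}

Each tropical root is a break point of the lower envelope of the lines y = a_i + i · x (there are 4 lines, with slopes 0, 1, ..., 3). Only the lines that attain the minimum somewhere contribute to roots; other lines are dominated. Here the surviving (envelope) indices are i = 3, i = 2, i = 1, i = 0.
Intersections between consecutive envelope lines give the roots: for adjacent envelope indices i < j the intersection is x = (a_i − a_j) / (j − i). Reading off the sorted break points: {-5, -1, 3}.
Verification: at each break x_0, at least two indices attain the minimum of min_i(a_i + i · x_0).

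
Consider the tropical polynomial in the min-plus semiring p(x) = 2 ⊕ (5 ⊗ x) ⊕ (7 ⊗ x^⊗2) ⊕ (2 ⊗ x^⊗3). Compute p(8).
p(8) = 2

A tropical monomial a ⊗ x^⊗i evaluates to a + i · x. Evaluating each term at x = 8:
  Term 0 contributes 2 + 0 · 8 = 2
  Term 1 contributes 5 + 1 · 8 = 13
  Term 2 contributes 7 + 2 · 8 = 23
  Term 3 contributes 2 + 3 · 8 = 26
p(8) = ⊕ of these = min[2, 13, 23, 26] = 2.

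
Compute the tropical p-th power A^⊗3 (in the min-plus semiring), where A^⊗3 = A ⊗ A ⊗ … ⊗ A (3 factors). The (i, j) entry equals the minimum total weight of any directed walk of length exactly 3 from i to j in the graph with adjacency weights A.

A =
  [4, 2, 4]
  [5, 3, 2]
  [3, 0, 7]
A^⊗3 =
  [7, 4, 6]
  [7, 5, 4]
  [5, 2, 5]

Each entry (A^⊗3)_ij equals the minimum over all length-3 walks i = v_0 → v_1 → … → v_3 = j of Σ_t A[v_t][v_{t+1}]. For example, for (i, j) = (0, 2) we minimise over 9 possible intermediate vertex sequences; the minimum is 6, attained along the walk 0 → 2 → 1 → 2.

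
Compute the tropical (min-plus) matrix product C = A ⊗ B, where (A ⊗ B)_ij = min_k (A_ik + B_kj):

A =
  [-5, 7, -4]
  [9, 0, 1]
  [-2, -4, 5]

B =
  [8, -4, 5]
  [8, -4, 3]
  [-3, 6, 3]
A ⊗ B =
  [-7, -9, -1]
  [-2, -4, 3]
  [2, -8, -1]

Apply the min-plus product entry-by-entry:
  C[0][0] = min over k of (A[0][0] + B[0][0] = -5 + 8 = 3, A[0][1] + B[1][0] = 7 + 8 = 15, A[0][2] + B[2][0] = -4 + -3 = -7) = -7 (attained at k = 2)
  C[0][1] = min over k of (A[0][0] + B[0][1] = -5 + -4 = -9, A[0][1] + B[1][1] = 7 + -4 = 3, A[0][2] + B[2][1] = -4 + 6 = 2) = -9 (attained at k = 0)
  C[0][2] = min over k of (A[0][0] + B[0][2] = -5 + 5 = 0, A[0][1] + B[1][2] = 7 + 3 = 10, A[0][2] + B[2][2] = -4 + 3 = -1) = -1 (attained at k = 2)
  C[1][0] = min over k of (A[1][0] + B[0][0] = 9 + 8 = 17, A[1][1] + B[1][0] = 0 + 8 = 8, A[1][2] + B[2][0] = 1 + -3 = -2) = -2 (attained at k = 2)
  C[1][1] = min over k of (A[1][0] + B[0][1] = 9 + -4 = 5, A[1][1] + B[1][1] = 0 + -4 = -4, A[1][2] + B[2][1] = 1 + 6 = 7) = -4 (attained at k = 1)
  C[1][2] = min over k of (A[1][0] + B[0][2] = 9 + 5 = 14, A[1][1] + B[1][2] = 0 + 3 = 3, A[1][2] + B[2][2] = 1 + 3 = 4) = 3 (attained at k = 1)
  C[2][0] = min over k of (A[2][0] + B[0][0] = -2 + 8 = 6, A[2][1] + B[1][0] = -4 + 8 = 4, A[2][2] + B[2][0] = 5 + -3 = 2) = 2 (attained at k = 2)
  C[2][1] = min over k of (A[2][0] + B[0][1] = -2 + -4 = -6, A[2][1] + B[1][1] = -4 + -4 = -8, A[2][2] + B[2][1] = 5 + 6 = 11) = -8 (attained at k = 1)
  C[2][2] = min over k of (A[2][0] + B[0][2] = -2 + 5 = 3, A[2][1] + B[1][2] = -4 + 3 = -1, A[2][2] + B[2][2] = 5 + 3 = 8) = -1 (attained at k = 1)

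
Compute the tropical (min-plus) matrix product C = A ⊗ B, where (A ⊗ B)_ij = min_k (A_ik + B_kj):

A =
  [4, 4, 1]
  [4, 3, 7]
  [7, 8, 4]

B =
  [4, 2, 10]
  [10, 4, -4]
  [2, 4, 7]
A ⊗ B =
  [3, 5, 0]
  [8, 6, -1]
  [6, 8, 4]

Apply the min-plus product entry-by-entry:
  C[0][0] = min over k of (A[0][0] + B[0][0] = 4 + 4 = 8, A[0][1] + B[1][0] = 4 + 10 = 14, A[0][2] + B[2][0] = 1 + 2 = 3) = 3 (attained at k = 2)
  C[0][1] = min over k of (A[0][0] + B[0][1] = 4 + 2 = 6, A[0][1] + B[1][1] = 4 + 4 = 8, A[0][2] + B[2][1] = 1 + 4 = 5) = 5 (attained at k = 2)
  C[0][2] = min over k of (A[0][0] + B[0][2] = 4 + 10 = 14, A[0][1] + B[1][2] = 4 + -4 = 0, A[0][2] + B[2][2] = 1 + 7 = 8) = 0 (attained at k = 1)
  C[1][0] = min over k of (A[1][0] + B[0][0] = 4 + 4 = 8, A[1][1] + B[1][0] = 3 + 10 = 13, A[1][2] + B[2][0] = 7 + 2 = 9) = 8 (attained at k = 0)
  C[1][1] = min over k of (A[1][0] + B[0][1] = 4 + 2 = 6, A[1][1] + B[1][1] = 3 + 4 = 7, A[1][2] + B[2][1] = 7 + 4 = 11) = 6 (attained at k = 0)
  C[1][2] = min over k of (A[1][0] + B[0][2] = 4 + 10 = 14, A[1][1] + B[1][2] = 3 + -4 = -1, A[1][2] + B[2][2] = 7 + 7 = 14) = -1 (attained at k = 1)
  C[2][0] = min over k of (A[2][0] + B[0][0] = 7 + 4 = 11, A[2][1] + B[1][0] = 8 + 10 = 18, A[2][2] + B[2][0] = 4 + 2 = 6) = 6 (attained at k = 2)
  C[2][1] = min over k of (A[2][0] + B[0][1] = 7 + 2 = 9, A[2][1] + B[1][1] = 8 + 4 = 12, A[2][2] + B[2][1] = 4 + 4 = 8) = 8 (attained at k = 2)
  C[2][2] = min over k of (A[2][0] + B[0][2] = 7 + 10 = 17, A[2][1] + B[1][2] = 8 + -4 = 4, A[2][2] + B[2][2] = 4 + 7 = 11) = 4 (attained at k = 1)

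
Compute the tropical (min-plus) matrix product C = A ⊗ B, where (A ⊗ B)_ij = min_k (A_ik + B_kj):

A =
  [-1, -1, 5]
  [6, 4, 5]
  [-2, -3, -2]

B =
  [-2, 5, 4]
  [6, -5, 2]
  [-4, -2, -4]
A ⊗ B =
  [-3, -6, 1]
  [1, -1, 1]
  [-6, -8, -6]

Apply the min-plus product entry-by-entry:
  C[0][0] = min over k of (A[0][0] + B[0][0] = -1 + -2 = -3, A[0][1] + B[1][0] = -1 + 6 = 5, A[0][2] + B[2][0] = 5 + -4 = 1) = -3 (attained at k = 0)
  C[0][1] = min over k of (A[0][0] + B[0][1] = -1 + 5 = 4, A[0][1] + B[1][1] = -1 + -5 = -6, A[0][2] + B[2][1] = 5 + -2 = 3) = -6 (attained at k = 1)
  C[0][2] = min over k of (A[0][0] + B[0][2] = -1 + 4 = 3, A[0][1] + B[1][2] = -1 + 2 = 1, A[0][2] + B[2][2] = 5 + -4 = 1) = 1 (attained at k = 1)
  C[1][0] = min over k of (A[1][0] + B[0][0] = 6 + -2 = 4, A[1][1] + B[1][0] = 4 + 6 = 10, A[1][2] + B[2][0] = 5 + -4 = 1) = 1 (attained at k = 2)
  C[1][1] = min over k of (A[1][0] + B[0][1] = 6 + 5 = 11, A[1][1] + B[1][1] = 4 + -5 = -1, A[1][2] + B[2][1] = 5 + -2 = 3) = -1 (attained at k = 1)
  C[1][2] = min over k of (A[1][0] + B[0][2] = 6 + 4 = 10, A[1][1] + B[1][2] = 4 + 2 = 6, A[1][2] + B[2][2] = 5 + -4 = 1) = 1 (attained at k = 2)
  C[2][0] = min over k of (A[2][0] + B[0][0] = -2 + -2 = -4, A[2][1] + B[1][0] = -3 + 6 = 3, A[2][2] + B[2][0] = -2 + -4 = -6) = -6 (attained at k = 2)
  C[2][1] = min over k of (A[2][0] + B[0][1] = -2 + 5 = 3, A[2][1] + B[1][1] = -3 + -5 = -8, A[2][2] + B[2][1] = -2 + -2 = -4) = -8 (attained at k = 1)
  C[2][2] = min over k of (A[2][0] + B[0][2] = -2 + 4 = 2, A[2][1] + B[1][2] = -3 + 2 = -1, A[2][2] + B[2][2] = -2 + -4 = -6) = -6 (attained at k = 2)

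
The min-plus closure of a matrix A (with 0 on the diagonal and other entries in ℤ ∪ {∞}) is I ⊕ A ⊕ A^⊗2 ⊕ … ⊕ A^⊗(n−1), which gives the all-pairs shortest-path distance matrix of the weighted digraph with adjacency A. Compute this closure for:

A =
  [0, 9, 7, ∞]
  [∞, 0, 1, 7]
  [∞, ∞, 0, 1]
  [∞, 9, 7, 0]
Closure =
  [0, 9, 7, 8]
  [∞, 0, 1, 2]
  [∞, 10, 0, 1]
  [∞, 9, 7, 0]

This is the Floyd-Warshall all-pairs shortest-path computation. For each intermediate vertex k = 0, 1, …, 3, update dist[i][j] ← min(dist[i][j], dist[i][k] + dist[k][j]). The final matrix gives, for each (i, j), the minimum total weight of any directed path from i to j (possibly empty when i = j).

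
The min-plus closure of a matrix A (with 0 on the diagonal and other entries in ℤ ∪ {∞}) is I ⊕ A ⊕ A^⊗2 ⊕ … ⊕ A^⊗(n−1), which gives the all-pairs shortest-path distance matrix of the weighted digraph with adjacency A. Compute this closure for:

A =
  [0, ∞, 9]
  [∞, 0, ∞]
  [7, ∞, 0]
Closure =
  [0, ∞, 9]
  [∞, 0, ∞]
  [7, ∞, 0]

This is the Floyd-Warshall all-pairs shortest-path computation. For each intermediate vertex k = 0, 1, …, 2, update dist[i][j] ← min(dist[i][j], dist[i][k] + dist[k][j]). The final matrix gives, for each (i, j), the minimum total weight of any directed path from i to j (possibly empty when i = j).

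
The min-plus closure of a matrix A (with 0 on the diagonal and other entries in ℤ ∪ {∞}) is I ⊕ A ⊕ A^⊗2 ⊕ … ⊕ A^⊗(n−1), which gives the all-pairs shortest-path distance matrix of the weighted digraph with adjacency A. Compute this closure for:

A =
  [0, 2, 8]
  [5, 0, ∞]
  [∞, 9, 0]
Closure =
  [0, 2, 8]
  [5, 0, 13]
  [14, 9, 0]

This is the Floyd-Warshall all-pairs shortest-path computation. For each intermediate vertex k = 0, 1, …, 2, update dist[i][j] ← min(dist[i][j], dist[i][k] + dist[k][j]). The final matrix gives, for each (i, j), the minimum total weight of any directed path from i to j (possibly empty when i = j).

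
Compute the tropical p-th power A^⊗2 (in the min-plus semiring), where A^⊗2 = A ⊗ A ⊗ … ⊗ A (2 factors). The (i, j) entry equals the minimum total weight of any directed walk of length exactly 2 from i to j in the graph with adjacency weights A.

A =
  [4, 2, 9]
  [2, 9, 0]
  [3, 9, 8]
A^⊗2 =
  [4, 6, 2]
  [3, 4, 8]
  [7, 5, 9]

Each entry (A^⊗2)_ij equals the minimum over all length-2 walks i = v_0 → v_1 → … → v_2 = j of Σ_t A[v_t][v_{t+1}]. For example, for (i, j) = (0, 2) we minimise over 3 possible intermediate vertex sequences; the minimum is 2, attained along the walk 0 → 1 → 2.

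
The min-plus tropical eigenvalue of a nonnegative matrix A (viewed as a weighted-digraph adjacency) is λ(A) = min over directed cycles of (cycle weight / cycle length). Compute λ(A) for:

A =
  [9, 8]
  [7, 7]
λ(A) = 7

Enumerate directed cycles and compute their means (weight / length). Sample:
  cycle 0 → 0: weight = 9, length = 1, mean = 9/1 ≈ 9.000
  cycle 1 → 1: weight = 7, length = 1, mean = 7/1 ≈ 7.000
  cycle 0 → 1 → 0: weight = 15, length = 2, mean = 15/2 ≈ 7.500
  cycle 1 → 0 → 1: weight = 15, length = 2, mean = 15/2 ≈ 7.500
Minimum mean = 7.000, attained e.g. along the cycle 1 → 1 with weight 7 and length 1. So λ(A) = 7/1 = 7.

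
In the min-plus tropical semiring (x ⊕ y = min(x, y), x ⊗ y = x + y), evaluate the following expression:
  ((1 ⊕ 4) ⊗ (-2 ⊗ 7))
((1 ⊕ 4) ⊗ (-2 ⊗ 7)) = 6

Expand innermost to outermost. Recall ⊕ takes the minimum of its arguments and ⊗ takes their sum. Working out the expression ((1 ⊕ 4) ⊗ (-2 ⊗ 7)) gives 6.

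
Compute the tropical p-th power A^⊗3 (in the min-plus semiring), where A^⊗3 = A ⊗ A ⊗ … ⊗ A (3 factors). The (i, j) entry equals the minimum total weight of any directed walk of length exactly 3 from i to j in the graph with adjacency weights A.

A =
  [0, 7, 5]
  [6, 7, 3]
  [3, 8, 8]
A^⊗3 =
  [0, 7, 5]
  [6, 13, 11]
  [3, 10, 8]

Each entry (A^⊗3)_ij equals the minimum over all length-3 walks i = v_0 → v_1 → … → v_3 = j of Σ_t A[v_t][v_{t+1}]. For example, for (i, j) = (0, 2) we minimise over 9 possible intermediate vertex sequences; the minimum is 5, attained along the walk 0 → 0 → 0 → 2.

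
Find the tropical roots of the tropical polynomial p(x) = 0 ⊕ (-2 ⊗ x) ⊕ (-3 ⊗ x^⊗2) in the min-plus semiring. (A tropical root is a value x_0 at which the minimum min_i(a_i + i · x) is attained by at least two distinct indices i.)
Roots: {1, 2}

Each tropical root is a break point of the lower envelope of the lines y = a_i + i · x (there are 3 lines, with slopes 0, 1, ..., 2). Only the lines that attain the minimum somewhere contribute to roots; other lines are dominated. Here the surviving (envelope) indices are i = 2, i = 1, i = 0.
Intersections between consecutive envelope lines give the roots: for adjacent envelope indices i < j the intersection is x = (a_i − a_j) / (j − i). Reading off the sorted break points: {1, 2}.
Verification: at each break x_0, at least two indices attain the minimum of min_i(a_i + i · x_0).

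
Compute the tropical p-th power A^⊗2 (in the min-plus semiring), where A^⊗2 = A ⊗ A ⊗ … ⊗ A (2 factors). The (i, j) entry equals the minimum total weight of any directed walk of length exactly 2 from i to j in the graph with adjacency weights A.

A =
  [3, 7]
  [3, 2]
A^⊗2 =
  [6, 9]
  [5, 4]

Each entry (A^⊗2)_ij equals the minimum over all length-2 walks i = v_0 → v_1 → … → v_2 = j of Σ_t A[v_t][v_{t+1}]. For example, for (i, j) = (0, 1) we minimise over 2 possible intermediate vertex sequences; the minimum is 9, attained along the walk 0 → 1 → 1.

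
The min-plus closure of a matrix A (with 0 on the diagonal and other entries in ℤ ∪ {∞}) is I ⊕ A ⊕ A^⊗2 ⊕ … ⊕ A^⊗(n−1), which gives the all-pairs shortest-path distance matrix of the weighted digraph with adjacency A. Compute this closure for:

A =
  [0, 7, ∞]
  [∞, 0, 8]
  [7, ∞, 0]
Closure =
  [0, 7, 15]
  [15, 0, 8]
  [7, 14, 0]

This is the Floyd-Warshall all-pairs shortest-path computation. For each intermediate vertex k = 0, 1, …, 2, update dist[i][j] ← min(dist[i][j], dist[i][k] + dist[k][j]). The final matrix gives, for each (i, j), the minimum total weight of any directed path from i to j (possibly empty when i = j).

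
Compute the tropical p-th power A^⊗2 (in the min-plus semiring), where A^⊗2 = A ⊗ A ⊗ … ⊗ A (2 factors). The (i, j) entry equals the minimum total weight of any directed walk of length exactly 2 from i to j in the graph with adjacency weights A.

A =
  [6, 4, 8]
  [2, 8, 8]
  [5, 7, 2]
A^⊗2 =
  [6, 10, 10]
  [8, 6, 10]
  [7, 9, 4]

Each entry (A^⊗2)_ij equals the minimum over all length-2 walks i = v_0 → v_1 → … → v_2 = j of Σ_t A[v_t][v_{t+1}]. For example, for (i, j) = (0, 2) we minimise over 3 possible intermediate vertex sequences; the minimum is 10, attained along the walk 0 → 2 → 2.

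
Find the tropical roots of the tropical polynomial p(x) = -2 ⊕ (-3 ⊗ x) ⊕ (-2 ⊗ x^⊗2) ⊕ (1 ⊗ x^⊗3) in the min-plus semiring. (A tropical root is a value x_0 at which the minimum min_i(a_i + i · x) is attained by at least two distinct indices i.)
Roots: {-3, -1, 1}

Each tropical root is a break point of the lower envelope of the lines y = a_i + i · x (there are 4 lines, with slopes 0, 1, ..., 3). Only the lines that attain the minimum somewhere contribute to roots; other lines are dominated. Here the surviving (envelope) indices are i = 3, i = 2, i = 1, i = 0.
Intersections between consecutive envelope lines give the roots: for adjacent envelope indices i < j the intersection is x = (a_i − a_j) / (j − i). Reading off the sorted break points: {-3, -1, 1}.
Verification: at each break x_0, at least two indices attain the minimum of min_i(a_i + i · x_0).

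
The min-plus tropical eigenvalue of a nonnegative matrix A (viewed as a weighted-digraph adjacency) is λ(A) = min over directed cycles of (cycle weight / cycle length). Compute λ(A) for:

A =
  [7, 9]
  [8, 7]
λ(A) = 7

Enumerate directed cycles and compute their means (weight / length). Sample:
  cycle 0 → 0: weight = 7, length = 1, mean = 7/1 ≈ 7.000
  cycle 1 → 1: weight = 7, length = 1, mean = 7/1 ≈ 7.000
  cycle 0 → 1 → 0: weight = 17, length = 2, mean = 17/2 ≈ 8.500
  cycle 1 → 0 → 1: weight = 17, length = 2, mean = 17/2 ≈ 8.500
Minimum mean = 7.000, attained e.g. along the cycle 0 → 0 with weight 7 and length 1. So λ(A) = 7/1 = 7.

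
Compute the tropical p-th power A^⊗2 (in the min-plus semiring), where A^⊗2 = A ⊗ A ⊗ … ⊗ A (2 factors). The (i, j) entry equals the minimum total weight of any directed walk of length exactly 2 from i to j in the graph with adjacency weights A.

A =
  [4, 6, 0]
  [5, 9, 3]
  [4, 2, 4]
A^⊗2 =
  [4, 2, 4]
  [7, 5, 5]
  [7, 6, 4]

Each entry (A^⊗2)_ij equals the minimum over all length-2 walks i = v_0 → v_1 → … → v_2 = j of Σ_t A[v_t][v_{t+1}]. For example, for (i, j) = (0, 2) we minimise over 3 possible intermediate vertex sequences; the minimum is 4, attained along the walk 0 → 0 → 2.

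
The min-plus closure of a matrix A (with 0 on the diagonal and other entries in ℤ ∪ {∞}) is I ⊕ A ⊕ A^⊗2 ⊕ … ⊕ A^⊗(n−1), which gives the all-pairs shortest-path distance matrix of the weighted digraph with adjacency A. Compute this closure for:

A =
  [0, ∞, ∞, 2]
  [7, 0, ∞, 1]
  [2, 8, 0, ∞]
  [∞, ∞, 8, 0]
Closure =
  [0, 18, 10, 2]
  [7, 0, 9, 1]
  [2, 8, 0, 4]
  [10, 16, 8, 0]

This is the Floyd-Warshall all-pairs shortest-path computation. For each intermediate vertex k = 0, 1, …, 3, update dist[i][j] ← min(dist[i][j], dist[i][k] + dist[k][j]). The final matrix gives, for each (i, j), the minimum total weight of any directed path from i to j (possibly empty when i = j).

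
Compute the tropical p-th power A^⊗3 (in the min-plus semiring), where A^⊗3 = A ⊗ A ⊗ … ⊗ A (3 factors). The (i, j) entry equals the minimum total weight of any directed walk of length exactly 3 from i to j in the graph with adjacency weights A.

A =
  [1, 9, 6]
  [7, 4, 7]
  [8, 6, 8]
A^⊗3 =
  [3, 11, 8]
  [9, 12, 14]
  [10, 14, 15]

Each entry (A^⊗3)_ij equals the minimum over all length-3 walks i = v_0 → v_1 → … → v_3 = j of Σ_t A[v_t][v_{t+1}]. For example, for (i, j) = (0, 2) we minimise over 9 possible intermediate vertex sequences; the minimum is 8, attained along the walk 0 → 0 → 0 → 2.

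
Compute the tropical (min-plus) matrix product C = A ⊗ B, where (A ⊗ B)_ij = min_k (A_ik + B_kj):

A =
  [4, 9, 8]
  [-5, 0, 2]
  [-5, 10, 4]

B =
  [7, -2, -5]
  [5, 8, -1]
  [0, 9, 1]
A ⊗ B =
  [8, 2, -1]
  [2, -7, -10]
  [2, -7, -10]

Apply the min-plus product entry-by-entry:
  C[0][0] = min over k of (A[0][0] + B[0][0] = 4 + 7 = 11, A[0][1] + B[1][0] = 9 + 5 = 14, A[0][2] + B[2][0] = 8 + 0 = 8) = 8 (attained at k = 2)
  C[0][1] = min over k of (A[0][0] + B[0][1] = 4 + -2 = 2, A[0][1] + B[1][1] = 9 + 8 = 17, A[0][2] + B[2][1] = 8 + 9 = 17) = 2 (attained at k = 0)
  C[0][2] = min over k of (A[0][0] + B[0][2] = 4 + -5 = -1, A[0][1] + B[1][2] = 9 + -1 = 8, A[0][2] + B[2][2] = 8 + 1 = 9) = -1 (attained at k = 0)
  C[1][0] = min over k of (A[1][0] + B[0][0] = -5 + 7 = 2, A[1][1] + B[1][0] = 0 + 5 = 5, A[1][2] + B[2][0] = 2 + 0 = 2) = 2 (attained at k = 0)
  C[1][1] = min over k of (A[1][0] + B[0][1] = -5 + -2 = -7, A[1][1] + B[1][1] = 0 + 8 = 8, A[1][2] + B[2][1] = 2 + 9 = 11) = -7 (attained at k = 0)
  C[1][2] = min over k of (A[1][0] + B[0][2] = -5 + -5 = -10, A[1][1] + B[1][2] = 0 + -1 = -1, A[1][2] + B[2][2] = 2 + 1 = 3) = -10 (attained at k = 0)
  C[2][0] = min over k of (A[2][0] + B[0][0] = -5 + 7 = 2, A[2][1] + B[1][0] = 10 + 5 = 15, A[2][2] + B[2][0] = 4 + 0 = 4) = 2 (attained at k = 0)
  C[2][1] = min over k of (A[2][0] + B[0][1] = -5 + -2 = -7, A[2][1] + B[1][1] = 10 + 8 = 18, A[2][2] + B[2][1] = 4 + 9 = 13) = -7 (attained at k = 0)
  C[2][2] = min over k of (A[2][0] + B[0][2] = -5 + -5 = -10, A[2][1] + B[1][2] = 10 + -1 = 9, A[2][2] + B[2][2] = 4 + 1 = 5) = -10 (attained at k = 0)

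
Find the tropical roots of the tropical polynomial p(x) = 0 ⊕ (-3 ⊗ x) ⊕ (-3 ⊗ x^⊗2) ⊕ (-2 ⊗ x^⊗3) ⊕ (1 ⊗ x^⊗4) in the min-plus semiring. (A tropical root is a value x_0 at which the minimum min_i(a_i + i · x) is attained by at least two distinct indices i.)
Roots: {-3, -1, 0, 3}

Each tropical root is a break point of the lower envelope of the lines y = a_i + i · x (there are 5 lines, with slopes 0, 1, ..., 4). Only the lines that attain the minimum somewhere contribute to roots; other lines are dominated. Here the surviving (envelope) indices are i = 4, i = 3, i = 2, i = 1, i = 0.
Intersections between consecutive envelope lines give the roots: for adjacent envelope indices i < j the intersection is x = (a_i − a_j) / (j − i). Reading off the sorted break points: {-3, -1, 0, 3}.
Verification: at each break x_0, at least two indices attain the minimum of min_i(a_i + i · x_0).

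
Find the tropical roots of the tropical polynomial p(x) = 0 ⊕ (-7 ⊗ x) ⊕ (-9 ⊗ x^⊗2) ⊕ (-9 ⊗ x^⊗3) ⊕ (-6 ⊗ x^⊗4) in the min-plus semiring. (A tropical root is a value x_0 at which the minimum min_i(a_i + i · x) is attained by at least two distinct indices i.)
Roots: {-3, 0, 2, 7}

Each tropical root is a break point of the lower envelope of the lines y = a_i + i · x (there are 5 lines, with slopes 0, 1, ..., 4). Only the lines that attain the minimum somewhere contribute to roots; other lines are dominated. Here the surviving (envelope) indices are i = 4, i = 3, i = 2, i = 1, i = 0.
Intersections between consecutive envelope lines give the roots: for adjacent envelope indices i < j the intersection is x = (a_i − a_j) / (j − i). Reading off the sorted break points: {-3, 0, 2, 7}.
Verification: at each break x_0, at least two indices attain the minimum of min_i(a_i + i · x_0).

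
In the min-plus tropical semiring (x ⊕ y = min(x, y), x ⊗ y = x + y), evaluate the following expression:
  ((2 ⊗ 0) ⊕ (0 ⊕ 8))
((2 ⊗ 0) ⊕ (0 ⊕ 8)) = 0

Expand innermost to outermost. Recall ⊕ takes the minimum of its arguments and ⊗ takes their sum. Working out the expression ((2 ⊗ 0) ⊕ (0 ⊕ 8)) gives 0.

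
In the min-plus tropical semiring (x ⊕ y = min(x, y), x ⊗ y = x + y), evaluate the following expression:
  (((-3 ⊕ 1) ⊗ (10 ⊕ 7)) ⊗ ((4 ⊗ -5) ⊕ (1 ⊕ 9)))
(((-3 ⊕ 1) ⊗ (10 ⊕ 7)) ⊗ ((4 ⊗ -5) ⊕ (1 ⊕ 9))) = 3

Expand innermost to outermost. Recall ⊕ takes the minimum of its arguments and ⊗ takes their sum. Working out the expression (((-3 ⊕ 1) ⊗ (10 ⊕ 7)) ⊗ ((4 ⊗ -5) ⊕ (1 ⊕ 9))) gives 3.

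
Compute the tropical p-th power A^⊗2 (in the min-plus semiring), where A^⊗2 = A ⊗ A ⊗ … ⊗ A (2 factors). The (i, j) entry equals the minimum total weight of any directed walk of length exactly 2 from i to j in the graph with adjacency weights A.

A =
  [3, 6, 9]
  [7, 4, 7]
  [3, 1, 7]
A^⊗2 =
  [6, 9, 12]
  [10, 8, 11]
  [6, 5, 8]

Each entry (A^⊗2)_ij equals the minimum over all length-2 walks i = v_0 → v_1 → … → v_2 = j of Σ_t A[v_t][v_{t+1}]. For example, for (i, j) = (0, 2) we minimise over 3 possible intermediate vertex sequences; the minimum is 12, attained along the walk 0 → 0 → 2.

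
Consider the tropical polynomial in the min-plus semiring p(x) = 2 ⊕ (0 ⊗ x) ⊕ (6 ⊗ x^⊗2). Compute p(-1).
p(-1) = -1

A tropical monomial a ⊗ x^⊗i evaluates to a + i · x. Evaluating each term at x = -1:
  Term 0 contributes 2 + 0 · -1 = 2
  Term 1 contributes 0 + 1 · -1 = -1
  Term 2 contributes 6 + 2 · -1 = 4
p(-1) = ⊕ of these = min[2, -1, 4] = -1.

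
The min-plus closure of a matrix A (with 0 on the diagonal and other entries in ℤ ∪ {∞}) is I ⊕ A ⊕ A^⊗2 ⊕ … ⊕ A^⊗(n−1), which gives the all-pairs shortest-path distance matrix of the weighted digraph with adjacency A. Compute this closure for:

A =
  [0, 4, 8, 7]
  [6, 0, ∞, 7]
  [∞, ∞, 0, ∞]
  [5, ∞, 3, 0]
Closure =
  [0, 4, 8, 7]
  [6, 0, 10, 7]
  [∞, ∞, 0, ∞]
  [5, 9, 3, 0]

This is the Floyd-Warshall all-pairs shortest-path computation. For each intermediate vertex k = 0, 1, …, 3, update dist[i][j] ← min(dist[i][j], dist[i][k] + dist[k][j]). The final matrix gives, for each (i, j), the minimum total weight of any directed path from i to j (possibly empty when i = j).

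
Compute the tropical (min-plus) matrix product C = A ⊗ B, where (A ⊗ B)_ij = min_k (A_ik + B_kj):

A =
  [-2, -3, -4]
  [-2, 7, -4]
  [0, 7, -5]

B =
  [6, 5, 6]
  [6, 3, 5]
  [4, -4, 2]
A ⊗ B =
  [0, -8, -2]
  [0, -8, -2]
  [-1, -9, -3]

Apply the min-plus product entry-by-entry:
  C[0][0] = min over k of (A[0][0] + B[0][0] = -2 + 6 = 4, A[0][1] + B[1][0] = -3 + 6 = 3, A[0][2] + B[2][0] = -4 + 4 = 0) = 0 (attained at k = 2)
  C[0][1] = min over k of (A[0][0] + B[0][1] = -2 + 5 = 3, A[0][1] + B[1][1] = -3 + 3 = 0, A[0][2] + B[2][1] = -4 + -4 = -8) = -8 (attained at k = 2)
  C[0][2] = min over k of (A[0][0] + B[0][2] = -2 + 6 = 4, A[0][1] + B[1][2] = -3 + 5 = 2, A[0][2] + B[2][2] = -4 + 2 = -2) = -2 (attained at k = 2)
  C[1][0] = min over k of (A[1][0] + B[0][0] = -2 + 6 = 4, A[1][1] + B[1][0] = 7 + 6 = 13, A[1][2] + B[2][0] = -4 + 4 = 0) = 0 (attained at k = 2)
  C[1][1] = min over k of (A[1][0] + B[0][1] = -2 + 5 = 3, A[1][1] + B[1][1] = 7 + 3 = 10, A[1][2] + B[2][1] = -4 + -4 = -8) = -8 (attained at k = 2)
  C[1][2] = min over k of (A[1][0] + B[0][2] = -2 + 6 = 4, A[1][1] + B[1][2] = 7 + 5 = 12, A[1][2] + B[2][2] = -4 + 2 = -2) = -2 (attained at k = 2)
  C[2][0] = min over k of (A[2][0] + B[0][0] = 0 + 6 = 6, A[2][1] + B[1][0] = 7 + 6 = 13, A[2][2] + B[2][0] = -5 + 4 = -1) = -1 (attained at k = 2)
  C[2][1] = min over k of (A[2][0] + B[0][1] = 0 + 5 = 5, A[2][1] + B[1][1] = 7 + 3 = 10, A[2][2] + B[2][1] = -5 + -4 = -9) = -9 (attained at k = 2)
  C[2][2] = min over k of (A[2][0] + B[0][2] = 0 + 6 = 6, A[2][1] + B[1][2] = 7 + 5 = 12, A[2][2] + B[2][2] = -5 + 2 = -3) = -3 (attained at k = 2)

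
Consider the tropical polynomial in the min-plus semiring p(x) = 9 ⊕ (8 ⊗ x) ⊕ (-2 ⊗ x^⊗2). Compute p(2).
p(2) = 2

A tropical monomial a ⊗ x^⊗i evaluates to a + i · x. Evaluating each term at x = 2:
  Term 0 contributes 9 + 0 · 2 = 9
  Term 1 contributes 8 + 1 · 2 = 10
  Term 2 contributes -2 + 2 · 2 = 2
p(2) = ⊕ of these = min[9, 10, 2] = 2.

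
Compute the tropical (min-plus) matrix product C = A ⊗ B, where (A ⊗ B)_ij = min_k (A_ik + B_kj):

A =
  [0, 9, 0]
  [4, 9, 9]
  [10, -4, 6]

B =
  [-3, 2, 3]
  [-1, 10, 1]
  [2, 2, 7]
A ⊗ B =
  [-3, 2, 3]
  [1, 6, 7]
  [-5, 6, -3]

Apply the min-plus product entry-by-entry:
  C[0][0] = min over k of (A[0][0] + B[0][0] = 0 + -3 = -3, A[0][1] + B[1][0] = 9 + -1 = 8, A[0][2] + B[2][0] = 0 + 2 = 2) = -3 (attained at k = 0)
  C[0][1] = min over k of (A[0][0] + B[0][1] = 0 + 2 = 2, A[0][1] + B[1][1] = 9 + 10 = 19, A[0][2] + B[2][1] = 0 + 2 = 2) = 2 (attained at k = 0)
  C[0][2] = min over k of (A[0][0] + B[0][2] = 0 + 3 = 3, A[0][1] + B[1][2] = 9 + 1 = 10, A[0][2] + B[2][2] = 0 + 7 = 7) = 3 (attained at k = 0)
  C[1][0] = min over k of (A[1][0] + B[0][0] = 4 + -3 = 1, A[1][1] + B[1][0] = 9 + -1 = 8, A[1][2] + B[2][0] = 9 + 2 = 11) = 1 (attained at k = 0)
  C[1][1] = min over k of (A[1][0] + B[0][1] = 4 + 2 = 6, A[1][1] + B[1][1] = 9 + 10 = 19, A[1][2] + B[2][1] = 9 + 2 = 11) = 6 (attained at k = 0)
  C[1][2] = min over k of (A[1][0] + B[0][2] = 4 + 3 = 7, A[1][1] + B[1][2] = 9 + 1 = 10, A[1][2] + B[2][2] = 9 + 7 = 16) = 7 (attained at k = 0)
  C[2][0] = min over k of (A[2][0] + B[0][0] = 10 + -3 = 7, A[2][1] + B[1][0] = -4 + -1 = -5, A[2][2] + B[2][0] = 6 + 2 = 8) = -5 (attained at k = 1)
  C[2][1] = min over k of (A[2][0] + B[0][1] = 10 + 2 = 12, A[2][1] + B[1][1] = -4 + 10 = 6, A[2][2] + B[2][1] = 6 + 2 = 8) = 6 (attained at k = 1)
  C[2][2] = min over k of (A[2][0] + B[0][2] = 10 + 3 = 13, A[2][1] + B[1][2] = -4 + 1 = -3, A[2][2] + B[2][2] = 6 + 7 = 13) = -3 (attained at k = 1)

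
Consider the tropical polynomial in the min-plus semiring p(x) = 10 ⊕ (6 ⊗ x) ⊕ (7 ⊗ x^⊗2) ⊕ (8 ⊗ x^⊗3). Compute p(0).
p(0) = 6

A tropical monomial a ⊗ x^⊗i evaluates to a + i · x. Evaluating each term at x = 0:
  Term 0 contributes 10 + 0 · 0 = 10
  Term 1 contributes 6 + 1 · 0 = 6
  Term 2 contributes 7 + 2 · 0 = 7
  Term 3 contributes 8 + 3 · 0 = 8
p(0) = ⊕ of these = min[10, 6, 7, 8] = 6.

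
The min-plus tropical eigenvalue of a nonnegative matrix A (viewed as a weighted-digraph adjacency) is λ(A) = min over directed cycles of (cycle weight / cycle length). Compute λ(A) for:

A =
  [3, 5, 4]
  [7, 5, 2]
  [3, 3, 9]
λ(A) = 5/2

Enumerate directed cycles and compute their means (weight / length). Sample:
  cycle 0 → 0: weight = 3, length = 1, mean = 3/1 ≈ 3.000
  cycle 1 → 1: weight = 5, length = 1, mean = 5/1 ≈ 5.000
  cycle 2 → 2: weight = 9, length = 1, mean = 9/1 ≈ 9.000
  cycle 0 → 1 → 0: weight = 12, length = 2, mean = 12/2 ≈ 6.000
  cycle 0 → 2 → 0: weight = 7, length = 2, mean = 7/2 ≈ 3.500
  cycle 1 → 0 → 1: weight = 12, length = 2, mean = 12/2 ≈ 6.000
Minimum mean = 2.500, attained e.g. along the cycle 1 → 2 → 1 with weight 5 and length 2. So λ(A) = 5/2 = 5/2.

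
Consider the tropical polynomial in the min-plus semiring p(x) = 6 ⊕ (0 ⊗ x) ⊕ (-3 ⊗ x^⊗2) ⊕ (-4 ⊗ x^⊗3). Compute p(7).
p(7) = 6

A tropical monomial a ⊗ x^⊗i evaluates to a + i · x. Evaluating each term at x = 7:
  Term 0 contributes 6 + 0 · 7 = 6
  Term 1 contributes 0 + 1 · 7 = 7
  Term 2 contributes -3 + 2 · 7 = 11
  Term 3 contributes -4 + 3 · 7 = 17
p(7) = ⊕ of these = min[6, 7, 11, 17] = 6.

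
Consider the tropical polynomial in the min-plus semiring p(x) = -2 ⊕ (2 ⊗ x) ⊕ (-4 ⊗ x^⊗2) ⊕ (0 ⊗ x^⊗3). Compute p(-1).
p(-1) = -6

A tropical monomial a ⊗ x^⊗i evaluates to a + i · x. Evaluating each term at x = -1:
  Term 0 contributes -2 + 0 · -1 = -2
  Term 1 contributes 2 + 1 · -1 = 1
  Term 2 contributes -4 + 2 · -1 = -6
  Term 3 contributes 0 + 3 · -1 = -3
p(-1) = ⊕ of these = min[-2, 1, -6, -3] = -6.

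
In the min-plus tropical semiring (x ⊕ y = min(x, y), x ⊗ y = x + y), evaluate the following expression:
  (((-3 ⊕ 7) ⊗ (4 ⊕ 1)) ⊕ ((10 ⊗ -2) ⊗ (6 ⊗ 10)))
(((-3 ⊕ 7) ⊗ (4 ⊕ 1)) ⊕ ((10 ⊗ -2) ⊗ (6 ⊗ 10))) = -2

Expand innermost to outermost. Recall ⊕ takes the minimum of its arguments and ⊗ takes their sum. Working out the expression (((-3 ⊕ 7) ⊗ (4 ⊕ 1)) ⊕ ((10 ⊗ -2) ⊗ (6 ⊗ 10))) gives -2.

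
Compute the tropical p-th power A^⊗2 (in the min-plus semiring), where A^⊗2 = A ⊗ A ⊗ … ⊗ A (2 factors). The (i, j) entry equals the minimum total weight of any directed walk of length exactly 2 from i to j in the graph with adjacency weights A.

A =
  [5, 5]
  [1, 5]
A^⊗2 =
  [6, 10]
  [6, 6]

Each entry (A^⊗2)_ij equals the minimum over all length-2 walks i = v_0 → v_1 → … → v_2 = j of Σ_t A[v_t][v_{t+1}]. For example, for (i, j) = (0, 1) we minimise over 2 possible intermediate vertex sequences; the minimum is 10, attained along the walk 0 → 0 → 1.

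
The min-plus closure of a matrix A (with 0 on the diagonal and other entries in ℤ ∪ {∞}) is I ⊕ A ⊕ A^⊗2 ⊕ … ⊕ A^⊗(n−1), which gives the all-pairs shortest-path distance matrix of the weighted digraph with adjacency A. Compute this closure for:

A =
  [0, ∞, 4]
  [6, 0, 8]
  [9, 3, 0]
Closure =
  [0, 7, 4]
  [6, 0, 8]
  [9, 3, 0]

This is the Floyd-Warshall all-pairs shortest-path computation. For each intermediate vertex k = 0, 1, …, 2, update dist[i][j] ← min(dist[i][j], dist[i][k] + dist[k][j]). The final matrix gives, for each (i, j), the minimum total weight of any directed path from i to j (possibly empty when i = j).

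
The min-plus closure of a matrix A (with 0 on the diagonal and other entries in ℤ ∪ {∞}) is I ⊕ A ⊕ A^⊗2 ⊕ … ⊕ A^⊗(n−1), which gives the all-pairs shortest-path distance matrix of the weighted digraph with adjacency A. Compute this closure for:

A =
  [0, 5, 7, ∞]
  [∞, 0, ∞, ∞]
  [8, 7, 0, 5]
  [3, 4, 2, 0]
Closure =
  [0, 5, 7, 12]
  [∞, 0, ∞, ∞]
  [8, 7, 0, 5]
  [3, 4, 2, 0]

This is the Floyd-Warshall all-pairs shortest-path computation. For each intermediate vertex k = 0, 1, …, 3, update dist[i][j] ← min(dist[i][j], dist[i][k] + dist[k][j]). The final matrix gives, for each (i, j), the minimum total weight of any directed path from i to j (possibly empty when i = j).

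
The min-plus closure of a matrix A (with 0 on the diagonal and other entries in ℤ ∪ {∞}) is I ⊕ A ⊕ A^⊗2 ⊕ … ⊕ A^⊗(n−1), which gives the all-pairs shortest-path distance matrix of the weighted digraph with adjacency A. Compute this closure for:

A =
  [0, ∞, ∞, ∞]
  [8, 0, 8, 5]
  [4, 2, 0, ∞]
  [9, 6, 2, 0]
Closure =
  [0, ∞, ∞, ∞]
  [8, 0, 7, 5]
  [4, 2, 0, 7]
  [6, 4, 2, 0]

This is the Floyd-Warshall all-pairs shortest-path computation. For each intermediate vertex k = 0, 1, …, 3, update dist[i][j] ← min(dist[i][j], dist[i][k] + dist[k][j]). The final matrix gives, for each (i, j), the minimum total weight of any directed path from i to j (possibly empty when i = j).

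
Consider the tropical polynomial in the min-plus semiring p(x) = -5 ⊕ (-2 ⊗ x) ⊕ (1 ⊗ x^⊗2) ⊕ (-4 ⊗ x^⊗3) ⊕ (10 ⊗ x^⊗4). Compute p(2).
p(2) = -5

A tropical monomial a ⊗ x^⊗i evaluates to a + i · x. Evaluating each term at x = 2:
  Term 0 contributes -5 + 0 · 2 = -5
  Term 1 contributes -2 + 1 · 2 = 0
  Term 2 contributes 1 + 2 · 2 = 5
  Term 3 contributes -4 + 3 · 2 = 2
  Term 4 contributes 10 + 4 · 2 = 18
p(2) = ⊕ of these = min[-5, 0, 5, 2, 18] = -5.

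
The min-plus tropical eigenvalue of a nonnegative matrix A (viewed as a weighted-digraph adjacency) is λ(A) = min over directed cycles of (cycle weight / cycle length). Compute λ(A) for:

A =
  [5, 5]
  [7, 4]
λ(A) = 4

Enumerate directed cycles and compute their means (weight / length). Sample:
  cycle 0 → 0: weight = 5, length = 1, mean = 5/1 ≈ 5.000
  cycle 1 → 1: weight = 4, length = 1, mean = 4/1 ≈ 4.000
  cycle 0 → 1 → 0: weight = 12, length = 2, mean = 12/2 ≈ 6.000
  cycle 1 → 0 → 1: weight = 12, length = 2, mean = 12/2 ≈ 6.000
Minimum mean = 4.000, attained e.g. along the cycle 1 → 1 with weight 4 and length 1. So λ(A) = 4/1 = 4.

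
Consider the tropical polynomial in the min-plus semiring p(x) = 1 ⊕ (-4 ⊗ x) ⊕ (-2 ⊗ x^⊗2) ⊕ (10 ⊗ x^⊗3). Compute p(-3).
p(-3) = -8

A tropical monomial a ⊗ x^⊗i evaluates to a + i · x. Evaluating each term at x = -3:
  Term 0 contributes 1 + 0 · -3 = 1
  Term 1 contributes -4 + 1 · -3 = -7
  Term 2 contributes -2 + 2 · -3 = -8
  Term 3 contributes 10 + 3 · -3 = 1
p(-3) = ⊕ of these = min[1, -7, -8, 1] = -8.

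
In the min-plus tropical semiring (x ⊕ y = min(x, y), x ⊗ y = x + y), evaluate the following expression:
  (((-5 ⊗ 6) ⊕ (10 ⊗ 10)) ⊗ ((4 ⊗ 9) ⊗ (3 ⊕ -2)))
(((-5 ⊗ 6) ⊕ (10 ⊗ 10)) ⊗ ((4 ⊗ 9) ⊗ (3 ⊕ -2))) = 12

Expand innermost to outermost. Recall ⊕ takes the minimum of its arguments and ⊗ takes their sum. Working out the expression (((-5 ⊗ 6) ⊕ (10 ⊗ 10)) ⊗ ((4 ⊗ 9) ⊗ (3 ⊕ -2))) gives 12.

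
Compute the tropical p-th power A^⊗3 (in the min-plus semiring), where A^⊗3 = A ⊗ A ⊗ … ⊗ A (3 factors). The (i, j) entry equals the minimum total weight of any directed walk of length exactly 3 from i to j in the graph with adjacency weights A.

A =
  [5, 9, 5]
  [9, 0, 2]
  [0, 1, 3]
A^⊗3 =
  [8, 6, 8]
  [2, 0, 2]
  [3, 1, 3]

Each entry (A^⊗3)_ij equals the minimum over all length-3 walks i = v_0 → v_1 → … → v_3 = j of Σ_t A[v_t][v_{t+1}]. For example, for (i, j) = (0, 2) we minimise over 9 possible intermediate vertex sequences; the minimum is 8, attained along the walk 0 → 2 → 1 → 2.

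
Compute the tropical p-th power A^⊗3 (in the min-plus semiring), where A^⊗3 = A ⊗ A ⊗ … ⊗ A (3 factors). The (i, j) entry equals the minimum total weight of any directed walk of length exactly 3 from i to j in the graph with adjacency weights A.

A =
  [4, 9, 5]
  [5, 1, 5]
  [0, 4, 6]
A^⊗3 =
  [9, 10, 10]
  [6, 3, 7]
  [5, 6, 9]

Each entry (A^⊗3)_ij equals the minimum over all length-3 walks i = v_0 → v_1 → … → v_3 = j of Σ_t A[v_t][v_{t+1}]. For example, for (i, j) = (0, 2) we minimise over 9 possible intermediate vertex sequences; the minimum is 10, attained along the walk 0 → 2 → 0 → 2.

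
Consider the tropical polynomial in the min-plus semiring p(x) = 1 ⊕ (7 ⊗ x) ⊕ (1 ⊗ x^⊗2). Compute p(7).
p(7) = 1

A tropical monomial a ⊗ x^⊗i evaluates to a + i · x. Evaluating each term at x = 7:
  Term 0 contributes 1 + 0 · 7 = 1
  Term 1 contributes 7 + 1 · 7 = 14
  Term 2 contributes 1 + 2 · 7 = 15
p(7) = ⊕ of these = min[1, 14, 15] = 1.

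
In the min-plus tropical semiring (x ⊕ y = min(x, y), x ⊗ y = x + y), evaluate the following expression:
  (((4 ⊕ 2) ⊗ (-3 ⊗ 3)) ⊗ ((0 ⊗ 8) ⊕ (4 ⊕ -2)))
(((4 ⊕ 2) ⊗ (-3 ⊗ 3)) ⊗ ((0 ⊗ 8) ⊕ (4 ⊕ -2))) = 0

Expand innermost to outermost. Recall ⊕ takes the minimum of its arguments and ⊗ takes their sum. Working out the expression (((4 ⊕ 2) ⊗ (-3 ⊗ 3)) ⊗ ((0 ⊗ 8) ⊕ (4 ⊕ -2))) gives 0.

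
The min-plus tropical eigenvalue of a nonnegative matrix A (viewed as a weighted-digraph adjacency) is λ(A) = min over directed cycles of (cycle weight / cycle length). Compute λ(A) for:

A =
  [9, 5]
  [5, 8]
λ(A) = 5

Enumerate directed cycles and compute their means (weight / length). Sample:
  cycle 0 → 0: weight = 9, length = 1, mean = 9/1 ≈ 9.000
  cycle 1 → 1: weight = 8, length = 1, mean = 8/1 ≈ 8.000
  cycle 0 → 1 → 0: weight = 10, length = 2, mean = 10/2 ≈ 5.000
  cycle 1 → 0 → 1: weight = 10, length = 2, mean = 10/2 ≈ 5.000
Minimum mean = 5.000, attained e.g. along the cycle 0 → 1 → 0 with weight 10 and length 2. So λ(A) = 10/2 = 5.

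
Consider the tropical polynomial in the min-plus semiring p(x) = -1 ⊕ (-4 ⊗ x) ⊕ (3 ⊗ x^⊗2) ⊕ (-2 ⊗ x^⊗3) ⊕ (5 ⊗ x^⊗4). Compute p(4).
p(4) = -1

A tropical monomial a ⊗ x^⊗i evaluates to a + i · x. Evaluating each term at x = 4:
  Term 0 contributes -1 + 0 · 4 = -1
  Term 1 contributes -4 + 1 · 4 = 0
  Term 2 contributes 3 + 2 · 4 = 11
  Term 3 contributes -2 + 3 · 4 = 10
  Term 4 contributes 5 + 4 · 4 = 21
p(4) = ⊕ of these = min[-1, 0, 11, 10, 21] = -1.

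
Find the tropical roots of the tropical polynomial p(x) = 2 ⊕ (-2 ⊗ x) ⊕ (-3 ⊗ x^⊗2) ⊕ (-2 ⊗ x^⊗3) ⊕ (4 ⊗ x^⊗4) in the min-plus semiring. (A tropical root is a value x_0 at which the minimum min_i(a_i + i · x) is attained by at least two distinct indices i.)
Roots: {-6, -1, 1, 4}

Each tropical root is a break point of the lower envelope of the lines y = a_i + i · x (there are 5 lines, with slopes 0, 1, ..., 4). Only the lines that attain the minimum somewhere contribute to roots; other lines are dominated. Here the surviving (envelope) indices are i = 4, i = 3, i = 2, i = 1, i = 0.
Intersections between consecutive envelope lines give the roots: for adjacent envelope indices i < j the intersection is x = (a_i − a_j) / (j − i). Reading off the sorted break points: {-6, -1, 1, 4}.
Verification: at each break x_0, at least two indices attain the minimum of min_i(a_i + i · x_0).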